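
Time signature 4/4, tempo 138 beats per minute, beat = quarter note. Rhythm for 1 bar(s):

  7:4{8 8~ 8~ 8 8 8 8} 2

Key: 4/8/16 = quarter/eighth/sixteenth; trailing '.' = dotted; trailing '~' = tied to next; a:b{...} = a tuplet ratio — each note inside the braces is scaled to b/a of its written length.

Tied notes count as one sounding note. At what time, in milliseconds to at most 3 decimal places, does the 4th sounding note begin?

note 4 onset = 10/7b = 621.118ms

1. 0.0ms @ 0 + 124.224ms (2/7)
2. 124.224ms @ 2/7 + 372.671ms (6/7)
3. 496.894ms @ 8/7 + 124.224ms (2/7)
4. 621.118ms @ 10/7 + 124.224ms (2/7)
5. 745.342ms @ 12/7 + 124.224ms (2/7)
6. 869.565ms @ 2 + 869.565ms (2)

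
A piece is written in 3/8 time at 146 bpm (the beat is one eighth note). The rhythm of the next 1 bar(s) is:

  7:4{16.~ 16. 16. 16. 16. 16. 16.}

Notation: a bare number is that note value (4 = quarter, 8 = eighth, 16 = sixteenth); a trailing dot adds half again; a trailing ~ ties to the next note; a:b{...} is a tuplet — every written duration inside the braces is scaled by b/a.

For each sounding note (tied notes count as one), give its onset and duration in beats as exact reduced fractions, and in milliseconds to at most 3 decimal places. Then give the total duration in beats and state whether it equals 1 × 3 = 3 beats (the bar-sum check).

1) 0.0ms=0b +352.25ms=6/7b
2) 352.25ms=6/7b +176.125ms=3/7b
3) 528.376ms=9/7b +176.125ms=3/7b
4) 704.501ms=12/7b +176.125ms=3/7b
5) 880.626ms=15/7b +176.125ms=3/7b
6) 1056.751ms=18/7b +176.125ms=3/7b
Σ=3b of 3 (146bpm 3/8) — PASS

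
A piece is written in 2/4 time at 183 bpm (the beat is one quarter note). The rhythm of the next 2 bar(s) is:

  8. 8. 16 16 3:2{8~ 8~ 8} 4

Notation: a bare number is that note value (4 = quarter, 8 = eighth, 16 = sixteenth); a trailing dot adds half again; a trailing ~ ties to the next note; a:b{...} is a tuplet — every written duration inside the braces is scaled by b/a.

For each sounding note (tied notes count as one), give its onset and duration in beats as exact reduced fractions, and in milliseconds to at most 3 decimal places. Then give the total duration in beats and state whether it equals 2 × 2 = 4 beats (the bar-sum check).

1) 0.0ms=0b +245.902ms=3/4b
2) 245.902ms=3/4b +245.902ms=3/4b
3) 491.803ms=3/2b +81.967ms=1/4b
4) 573.77ms=7/4b +81.967ms=1/4b
5) 655.738ms=2b +327.869ms=1b
6) 983.607ms=3b +327.869ms=1b
Σ=4b of 4 (183bpm 2/4) — PASS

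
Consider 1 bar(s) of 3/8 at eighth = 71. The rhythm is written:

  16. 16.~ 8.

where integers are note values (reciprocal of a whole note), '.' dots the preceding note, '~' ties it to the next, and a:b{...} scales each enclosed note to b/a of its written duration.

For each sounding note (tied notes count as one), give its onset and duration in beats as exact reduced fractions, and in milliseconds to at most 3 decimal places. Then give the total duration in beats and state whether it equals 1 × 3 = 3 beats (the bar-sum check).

1) 0.0ms=0b +633.803ms=3/4b
2) 633.803ms=3/4b +1901.408ms=9/4b
Σ=3b of 3 (71bpm 3/8) — PASS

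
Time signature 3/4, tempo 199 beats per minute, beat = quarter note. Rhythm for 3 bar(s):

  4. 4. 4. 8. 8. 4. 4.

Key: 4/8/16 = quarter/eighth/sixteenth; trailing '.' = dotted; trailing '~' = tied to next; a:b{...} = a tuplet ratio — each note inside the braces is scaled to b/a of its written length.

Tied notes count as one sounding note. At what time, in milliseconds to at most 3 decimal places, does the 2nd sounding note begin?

1. 0.0ms @ 0 + 452.261ms (3/2)
2. 452.261ms @ 3/2 + 452.261ms (3/2)
3. 904.523ms @ 3 + 452.261ms (3/2)
4. 1356.784ms @ 9/2 + 226.131ms (3/4)
5. 1582.915ms @ 21/4 + 226.131ms (3/4)
6. 1809.045ms @ 6 + 452.261ms (3/2)
7. 2261.307ms @ 15/2 + 452.261ms (3/2)

note 2 onset = 3/2b = 452.261ms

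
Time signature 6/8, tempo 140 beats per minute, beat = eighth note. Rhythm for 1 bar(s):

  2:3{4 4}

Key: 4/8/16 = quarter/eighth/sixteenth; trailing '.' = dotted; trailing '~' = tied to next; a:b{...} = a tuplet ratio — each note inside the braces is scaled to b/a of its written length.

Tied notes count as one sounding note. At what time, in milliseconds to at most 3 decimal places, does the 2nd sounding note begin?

note 2 onset = 3b = 1285.714ms

1. 0.0ms @ 0 + 1285.714ms (3)
2. 1285.714ms @ 3 + 1285.714ms (3)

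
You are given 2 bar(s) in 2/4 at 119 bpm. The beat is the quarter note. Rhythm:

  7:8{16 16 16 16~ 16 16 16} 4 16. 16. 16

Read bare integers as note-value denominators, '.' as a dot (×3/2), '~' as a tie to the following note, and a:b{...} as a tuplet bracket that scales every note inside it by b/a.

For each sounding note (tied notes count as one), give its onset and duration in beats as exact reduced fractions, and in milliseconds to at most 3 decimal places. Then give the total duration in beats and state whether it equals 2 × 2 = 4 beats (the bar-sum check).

1) 0.0ms=0b +144.058ms=2/7b
2) 144.058ms=2/7b +144.058ms=2/7b
3) 288.115ms=4/7b +144.058ms=2/7b
4) 432.173ms=6/7b +288.115ms=4/7b
5) 720.288ms=10/7b +144.058ms=2/7b
6) 864.346ms=12/7b +144.058ms=2/7b
7) 1008.403ms=2b +504.202ms=1b
8) 1512.605ms=3b +189.076ms=3/8b
9) 1701.681ms=27/8b +189.076ms=3/8b
10) 1890.756ms=15/4b +126.05ms=1/4b
Σ=4b of 4 (119bpm 2/4) — PASS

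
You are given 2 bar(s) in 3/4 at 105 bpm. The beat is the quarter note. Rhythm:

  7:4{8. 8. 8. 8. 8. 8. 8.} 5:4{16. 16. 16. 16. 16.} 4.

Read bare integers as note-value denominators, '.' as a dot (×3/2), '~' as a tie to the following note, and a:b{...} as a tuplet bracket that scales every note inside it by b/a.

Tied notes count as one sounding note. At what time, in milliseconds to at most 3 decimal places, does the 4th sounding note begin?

note 4 onset = 9/7b = 734.694ms

1. 0.0ms @ 0 + 244.898ms (3/7)
2. 244.898ms @ 3/7 + 244.898ms (3/7)
3. 489.796ms @ 6/7 + 244.898ms (3/7)
4. 734.694ms @ 9/7 + 244.898ms (3/7)
5. 979.592ms @ 12/7 + 244.898ms (3/7)
6. 1224.49ms @ 15/7 + 244.898ms (3/7)
7. 1469.388ms @ 18/7 + 244.898ms (3/7)
8. 1714.286ms @ 3 + 171.429ms (3/10)
9. 1885.714ms @ 33/10 + 171.429ms (3/10)
10. 2057.143ms @ 18/5 + 171.429ms (3/10)
11. 2228.571ms @ 39/10 + 171.429ms (3/10)
12. 2400.0ms @ 21/5 + 171.429ms (3/10)
13. 2571.429ms @ 9/2 + 857.143ms (3/2)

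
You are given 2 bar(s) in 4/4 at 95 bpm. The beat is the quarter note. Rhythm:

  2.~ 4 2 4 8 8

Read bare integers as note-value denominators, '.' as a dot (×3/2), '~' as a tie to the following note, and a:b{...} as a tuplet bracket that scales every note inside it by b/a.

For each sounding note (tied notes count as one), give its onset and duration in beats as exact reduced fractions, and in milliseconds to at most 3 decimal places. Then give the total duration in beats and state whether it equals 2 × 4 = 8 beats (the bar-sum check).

1) 0.0ms=0b +2526.316ms=4b
2) 2526.316ms=4b +1263.158ms=2b
3) 3789.474ms=6b +631.579ms=1b
4) 4421.053ms=7b +315.789ms=1/2b
5) 4736.842ms=15/2b +315.789ms=1/2b
Σ=8b of 8 (95bpm 4/4) — PASS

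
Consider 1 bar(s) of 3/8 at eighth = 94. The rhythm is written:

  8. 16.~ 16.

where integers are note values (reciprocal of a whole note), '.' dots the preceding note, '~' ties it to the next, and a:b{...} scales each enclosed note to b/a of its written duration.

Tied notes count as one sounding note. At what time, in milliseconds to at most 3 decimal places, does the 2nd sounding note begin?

1. 0.0ms @ 0 + 957.447ms (3/2)
2. 957.447ms @ 3/2 + 957.447ms (3/2)

note 2 onset = 3/2b = 957.447ms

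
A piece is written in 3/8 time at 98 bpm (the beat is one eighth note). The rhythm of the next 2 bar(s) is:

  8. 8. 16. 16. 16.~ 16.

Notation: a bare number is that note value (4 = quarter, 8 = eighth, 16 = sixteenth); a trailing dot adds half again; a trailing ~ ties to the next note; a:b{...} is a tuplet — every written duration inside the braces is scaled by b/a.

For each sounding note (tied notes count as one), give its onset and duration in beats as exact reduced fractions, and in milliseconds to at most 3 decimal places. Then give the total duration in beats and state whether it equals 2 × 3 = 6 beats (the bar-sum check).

1) 0.0ms=0b +918.367ms=3/2b
2) 918.367ms=3/2b +918.367ms=3/2b
3) 1836.735ms=3b +459.184ms=3/4b
4) 2295.918ms=15/4b +459.184ms=3/4b
5) 2755.102ms=9/2b +918.367ms=3/2b
Σ=6b of 6 (98bpm 3/8) — PASS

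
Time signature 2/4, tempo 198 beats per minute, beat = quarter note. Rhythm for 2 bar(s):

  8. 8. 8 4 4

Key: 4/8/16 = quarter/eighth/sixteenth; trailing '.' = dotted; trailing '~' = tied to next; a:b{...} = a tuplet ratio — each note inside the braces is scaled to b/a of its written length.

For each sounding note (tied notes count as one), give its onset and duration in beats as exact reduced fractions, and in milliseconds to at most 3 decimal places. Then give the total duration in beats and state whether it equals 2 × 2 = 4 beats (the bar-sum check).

1) 0.0ms=0b +227.273ms=3/4b
2) 227.273ms=3/4b +227.273ms=3/4b
3) 454.545ms=3/2b +151.515ms=1/2b
4) 606.061ms=2b +303.03ms=1b
5) 909.091ms=3b +303.03ms=1b
Σ=4b of 4 (198bpm 2/4) — PASS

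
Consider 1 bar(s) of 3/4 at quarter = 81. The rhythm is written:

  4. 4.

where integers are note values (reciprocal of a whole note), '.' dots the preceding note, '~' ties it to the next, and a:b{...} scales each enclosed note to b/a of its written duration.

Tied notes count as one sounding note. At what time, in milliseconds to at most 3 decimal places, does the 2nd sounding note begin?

1. 0.0ms @ 0 + 1111.111ms (3/2)
2. 1111.111ms @ 3/2 + 1111.111ms (3/2)

note 2 onset = 3/2b = 1111.111ms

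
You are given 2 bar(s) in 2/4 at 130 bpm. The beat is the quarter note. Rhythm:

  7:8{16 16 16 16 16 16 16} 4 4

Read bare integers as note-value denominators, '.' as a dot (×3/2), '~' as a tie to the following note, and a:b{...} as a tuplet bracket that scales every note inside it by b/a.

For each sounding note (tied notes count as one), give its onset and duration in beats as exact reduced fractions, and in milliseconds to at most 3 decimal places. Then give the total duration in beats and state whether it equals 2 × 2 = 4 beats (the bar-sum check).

1) 0.0ms=0b +131.868ms=2/7b
2) 131.868ms=2/7b +131.868ms=2/7b
3) 263.736ms=4/7b +131.868ms=2/7b
4) 395.604ms=6/7b +131.868ms=2/7b
5) 527.473ms=8/7b +131.868ms=2/7b
6) 659.341ms=10/7b +131.868ms=2/7b
7) 791.209ms=12/7b +131.868ms=2/7b
8) 923.077ms=2b +461.538ms=1b
9) 1384.615ms=3b +461.538ms=1b
Σ=4b of 4 (130bpm 2/4) — PASS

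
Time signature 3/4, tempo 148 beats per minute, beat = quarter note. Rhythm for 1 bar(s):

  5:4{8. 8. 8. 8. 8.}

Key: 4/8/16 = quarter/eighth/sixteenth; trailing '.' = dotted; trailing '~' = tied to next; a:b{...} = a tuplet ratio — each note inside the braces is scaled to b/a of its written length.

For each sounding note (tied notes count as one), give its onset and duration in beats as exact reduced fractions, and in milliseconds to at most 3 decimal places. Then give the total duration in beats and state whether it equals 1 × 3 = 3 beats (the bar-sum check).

1) 0.0ms=0b +243.243ms=3/5b
2) 243.243ms=3/5b +243.243ms=3/5b
3) 486.486ms=6/5b +243.243ms=3/5b
4) 729.73ms=9/5b +243.243ms=3/5b
5) 972.973ms=12/5b +243.243ms=3/5b
Σ=3b of 3 (148bpm 3/4) — PASS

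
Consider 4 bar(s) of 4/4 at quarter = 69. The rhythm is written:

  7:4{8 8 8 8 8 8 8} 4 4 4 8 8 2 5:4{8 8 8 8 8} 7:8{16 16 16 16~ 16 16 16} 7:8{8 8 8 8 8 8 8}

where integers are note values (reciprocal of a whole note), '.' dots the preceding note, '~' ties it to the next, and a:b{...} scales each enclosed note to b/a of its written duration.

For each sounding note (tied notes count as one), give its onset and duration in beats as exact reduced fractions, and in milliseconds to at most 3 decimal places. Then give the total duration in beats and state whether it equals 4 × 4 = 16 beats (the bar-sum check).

1) 0.0ms=0b +248.447ms=2/7b
2) 248.447ms=2/7b +248.447ms=2/7b
3) 496.894ms=4/7b +248.447ms=2/7b
4) 745.342ms=6/7b +248.447ms=2/7b
5) 993.789ms=8/7b +248.447ms=2/7b
6) 1242.236ms=10/7b +248.447ms=2/7b
7) 1490.683ms=12/7b +248.447ms=2/7b
8) 1739.13ms=2b +869.565ms=1b
9) 2608.696ms=3b +869.565ms=1b
10) 3478.261ms=4b +869.565ms=1b
11) 4347.826ms=5b +434.783ms=1/2b
12) 4782.609ms=11/2b +434.783ms=1/2b
13) 5217.391ms=6b +1739.13ms=2b
14) 6956.522ms=8b +347.826ms=2/5b
15) 7304.348ms=42/5b +347.826ms=2/5b
16) 7652.174ms=44/5b +347.826ms=2/5b
17) 8000.0ms=46/5b +347.826ms=2/5b
18) 8347.826ms=48/5b +347.826ms=2/5b
19) 8695.652ms=10b +248.447ms=2/7b
20) 8944.099ms=72/7b +248.447ms=2/7b
21) 9192.547ms=74/7b +248.447ms=2/7b
22) 9440.994ms=76/7b +496.894ms=4/7b
23) 9937.888ms=80/7b +248.447ms=2/7b
24) 10186.335ms=82/7b +248.447ms=2/7b
25) 10434.783ms=12b +496.894ms=4/7b
26) 10931.677ms=88/7b +496.894ms=4/7b
27) 11428.571ms=92/7b +496.894ms=4/7b
28) 11925.466ms=96/7b +496.894ms=4/7b
29) 12422.36ms=100/7b +496.894ms=4/7b
30) 12919.255ms=104/7b +496.894ms=4/7b
31) 13416.149ms=108/7b +496.894ms=4/7b
Σ=16b of 16 (69bpm 4/4) — PASS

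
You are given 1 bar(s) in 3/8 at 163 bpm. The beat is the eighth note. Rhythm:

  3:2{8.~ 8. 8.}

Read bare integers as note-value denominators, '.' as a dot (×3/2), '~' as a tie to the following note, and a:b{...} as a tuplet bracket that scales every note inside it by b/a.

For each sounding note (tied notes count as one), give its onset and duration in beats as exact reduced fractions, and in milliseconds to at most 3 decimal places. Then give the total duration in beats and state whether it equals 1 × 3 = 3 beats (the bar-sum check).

1) 0.0ms=0b +736.196ms=2b
2) 736.196ms=2b +368.098ms=1b
Σ=3b of 3 (163bpm 3/8) — PASS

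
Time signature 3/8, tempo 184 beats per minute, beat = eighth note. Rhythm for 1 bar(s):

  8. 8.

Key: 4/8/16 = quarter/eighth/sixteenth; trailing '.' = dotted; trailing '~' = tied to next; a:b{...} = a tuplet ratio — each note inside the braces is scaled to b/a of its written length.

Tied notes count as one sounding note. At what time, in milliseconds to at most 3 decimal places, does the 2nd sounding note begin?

1. 0.0ms @ 0 + 489.13ms (3/2)
2. 489.13ms @ 3/2 + 489.13ms (3/2)

note 2 onset = 3/2b = 489.13ms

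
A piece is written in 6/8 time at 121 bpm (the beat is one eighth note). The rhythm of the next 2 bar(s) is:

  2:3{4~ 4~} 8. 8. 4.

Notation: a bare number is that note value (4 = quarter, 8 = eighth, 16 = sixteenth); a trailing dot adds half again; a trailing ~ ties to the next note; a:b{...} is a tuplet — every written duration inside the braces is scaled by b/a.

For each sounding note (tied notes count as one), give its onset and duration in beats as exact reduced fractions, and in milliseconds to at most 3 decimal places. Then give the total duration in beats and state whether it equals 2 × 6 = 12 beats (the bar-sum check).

1) 0.0ms=0b +3719.008ms=15/2b
2) 3719.008ms=15/2b +743.802ms=3/2b
3) 4462.81ms=9b +1487.603ms=3b
Σ=12b of 12 (121bpm 6/8) — PASS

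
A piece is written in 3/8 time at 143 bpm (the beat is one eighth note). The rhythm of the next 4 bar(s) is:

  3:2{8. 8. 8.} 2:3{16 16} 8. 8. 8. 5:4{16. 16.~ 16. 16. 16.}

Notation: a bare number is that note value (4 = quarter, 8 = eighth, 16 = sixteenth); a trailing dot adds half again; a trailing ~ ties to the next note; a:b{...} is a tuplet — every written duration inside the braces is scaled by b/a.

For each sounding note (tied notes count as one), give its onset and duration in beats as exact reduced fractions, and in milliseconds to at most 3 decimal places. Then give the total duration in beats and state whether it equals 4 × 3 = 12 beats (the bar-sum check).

1) 0.0ms=0b +419.58ms=1b
2) 419.58ms=1b +419.58ms=1b
3) 839.161ms=2b +419.58ms=1b
4) 1258.741ms=3b +314.685ms=3/4b
5) 1573.427ms=15/4b +314.685ms=3/4b
6) 1888.112ms=9/2b +629.371ms=3/2b
7) 2517.483ms=6b +629.371ms=3/2b
8) 3146.853ms=15/2b +629.371ms=3/2b
9) 3776.224ms=9b +251.748ms=3/5b
10) 4027.972ms=48/5b +503.497ms=6/5b
11) 4531.469ms=54/5b +251.748ms=3/5b
12) 4783.217ms=57/5b +251.748ms=3/5b
Σ=12b of 12 (143bpm 3/8) — PASS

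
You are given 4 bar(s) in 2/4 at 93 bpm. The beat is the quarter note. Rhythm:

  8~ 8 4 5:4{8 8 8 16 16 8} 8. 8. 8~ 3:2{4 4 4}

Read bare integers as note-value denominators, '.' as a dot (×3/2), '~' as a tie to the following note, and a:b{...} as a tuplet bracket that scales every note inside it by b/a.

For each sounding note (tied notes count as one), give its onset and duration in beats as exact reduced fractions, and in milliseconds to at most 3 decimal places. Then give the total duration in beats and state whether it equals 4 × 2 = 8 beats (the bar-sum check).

1) 0.0ms=0b +645.161ms=1b
2) 645.161ms=1b +645.161ms=1b
3) 1290.323ms=2b +258.065ms=2/5b
4) 1548.387ms=12/5b +258.065ms=2/5b
5) 1806.452ms=14/5b +258.065ms=2/5b
6) 2064.516ms=16/5b +129.032ms=1/5b
7) 2193.548ms=17/5b +129.032ms=1/5b
8) 2322.581ms=18/5b +258.065ms=2/5b
9) 2580.645ms=4b +483.871ms=3/4b
10) 3064.516ms=19/4b +483.871ms=3/4b
11) 3548.387ms=11/2b +752.688ms=7/6b
12) 4301.075ms=20/3b +430.108ms=2/3b
13) 4731.183ms=22/3b +430.108ms=2/3b
Σ=8b of 8 (93bpm 2/4) — PASS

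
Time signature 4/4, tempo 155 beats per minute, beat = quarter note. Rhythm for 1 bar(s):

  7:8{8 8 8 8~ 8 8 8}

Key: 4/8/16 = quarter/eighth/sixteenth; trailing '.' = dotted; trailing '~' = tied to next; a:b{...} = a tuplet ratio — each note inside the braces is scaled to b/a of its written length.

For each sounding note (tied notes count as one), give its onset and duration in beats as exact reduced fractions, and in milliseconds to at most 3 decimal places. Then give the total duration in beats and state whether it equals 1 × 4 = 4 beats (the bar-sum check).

1) 0.0ms=0b +221.198ms=4/7b
2) 221.198ms=4/7b +221.198ms=4/7b
3) 442.396ms=8/7b +221.198ms=4/7b
4) 663.594ms=12/7b +442.396ms=8/7b
5) 1105.991ms=20/7b +221.198ms=4/7b
6) 1327.189ms=24/7b +221.198ms=4/7b
Σ=4b of 4 (155bpm 4/4) — PASS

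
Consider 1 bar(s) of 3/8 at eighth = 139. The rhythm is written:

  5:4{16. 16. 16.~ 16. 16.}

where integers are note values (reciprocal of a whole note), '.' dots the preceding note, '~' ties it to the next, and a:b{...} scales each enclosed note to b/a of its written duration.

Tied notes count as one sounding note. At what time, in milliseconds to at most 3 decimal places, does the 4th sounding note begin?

note 4 onset = 12/5b = 1035.971ms

1. 0.0ms @ 0 + 258.993ms (3/5)
2. 258.993ms @ 3/5 + 258.993ms (3/5)
3. 517.986ms @ 6/5 + 517.986ms (6/5)
4. 1035.971ms @ 12/5 + 258.993ms (3/5)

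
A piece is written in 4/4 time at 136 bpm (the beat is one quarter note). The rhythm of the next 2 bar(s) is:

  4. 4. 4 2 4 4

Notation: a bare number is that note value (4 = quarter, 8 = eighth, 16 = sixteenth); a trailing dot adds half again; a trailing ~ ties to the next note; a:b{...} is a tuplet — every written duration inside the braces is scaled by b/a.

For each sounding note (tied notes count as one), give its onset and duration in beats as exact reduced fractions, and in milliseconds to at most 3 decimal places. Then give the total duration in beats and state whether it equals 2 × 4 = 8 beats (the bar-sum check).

1) 0.0ms=0b +661.765ms=3/2b
2) 661.765ms=3/2b +661.765ms=3/2b
3) 1323.529ms=3b +441.176ms=1b
4) 1764.706ms=4b +882.353ms=2b
5) 2647.059ms=6b +441.176ms=1b
6) 3088.235ms=7b +441.176ms=1b
Σ=8b of 8 (136bpm 4/4) — PASS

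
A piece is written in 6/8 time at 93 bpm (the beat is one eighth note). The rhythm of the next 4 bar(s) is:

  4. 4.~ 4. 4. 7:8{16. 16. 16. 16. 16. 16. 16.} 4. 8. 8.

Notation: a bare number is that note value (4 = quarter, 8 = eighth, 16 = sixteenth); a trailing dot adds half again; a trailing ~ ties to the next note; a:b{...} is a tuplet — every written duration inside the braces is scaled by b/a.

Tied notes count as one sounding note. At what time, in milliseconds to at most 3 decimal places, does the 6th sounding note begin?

note 6 onset = 96/7b = 8847.926ms

1. 0.0ms @ 0 + 1935.484ms (3)
2. 1935.484ms @ 3 + 3870.968ms (6)
3. 5806.452ms @ 9 + 1935.484ms (3)
4. 7741.935ms @ 12 + 552.995ms (6/7)
5. 8294.931ms @ 90/7 + 552.995ms (6/7)
6. 8847.926ms @ 96/7 + 552.995ms (6/7)
7. 9400.922ms @ 102/7 + 552.995ms (6/7)
8. 9953.917ms @ 108/7 + 552.995ms (6/7)
9. 10506.912ms @ 114/7 + 552.995ms (6/7)
10. 11059.908ms @ 120/7 + 552.995ms (6/7)
11. 11612.903ms @ 18 + 1935.484ms (3)
12. 13548.387ms @ 21 + 967.742ms (3/2)
13. 14516.129ms @ 45/2 + 967.742ms (3/2)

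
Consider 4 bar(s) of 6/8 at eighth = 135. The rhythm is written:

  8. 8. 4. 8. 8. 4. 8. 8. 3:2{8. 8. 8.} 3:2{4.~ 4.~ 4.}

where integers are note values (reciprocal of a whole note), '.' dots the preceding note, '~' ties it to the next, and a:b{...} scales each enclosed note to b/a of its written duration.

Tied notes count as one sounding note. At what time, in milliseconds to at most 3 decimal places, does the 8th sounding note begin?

1. 0.0ms @ 0 + 666.667ms (3/2)
2. 666.667ms @ 3/2 + 666.667ms (3/2)
3. 1333.333ms @ 3 + 1333.333ms (3)
4. 2666.667ms @ 6 + 666.667ms (3/2)
5. 3333.333ms @ 15/2 + 666.667ms (3/2)
6. 4000.0ms @ 9 + 1333.333ms (3)
7. 5333.333ms @ 12 + 666.667ms (3/2)
8. 6000.0ms @ 27/2 + 666.667ms (3/2)
9. 6666.667ms @ 15 + 444.444ms (1)
10. 7111.111ms @ 16 + 444.444ms (1)
11. 7555.556ms @ 17 + 444.444ms (1)
12. 8000.0ms @ 18 + 2666.667ms (6)

note 8 onset = 27/2b = 6000.0ms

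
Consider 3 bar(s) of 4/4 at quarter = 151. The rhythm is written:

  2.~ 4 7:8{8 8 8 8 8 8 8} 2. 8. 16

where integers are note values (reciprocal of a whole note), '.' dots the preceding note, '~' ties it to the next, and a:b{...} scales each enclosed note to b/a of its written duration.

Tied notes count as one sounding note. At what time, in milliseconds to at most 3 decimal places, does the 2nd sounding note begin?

note 2 onset = 4b = 1589.404ms

1. 0.0ms @ 0 + 1589.404ms (4)
2. 1589.404ms @ 4 + 227.058ms (4/7)
3. 1816.462ms @ 32/7 + 227.058ms (4/7)
4. 2043.519ms @ 36/7 + 227.058ms (4/7)
5. 2270.577ms @ 40/7 + 227.058ms (4/7)
6. 2497.635ms @ 44/7 + 227.058ms (4/7)
7. 2724.693ms @ 48/7 + 227.058ms (4/7)
8. 2951.75ms @ 52/7 + 227.058ms (4/7)
9. 3178.808ms @ 8 + 1192.053ms (3)
10. 4370.861ms @ 11 + 298.013ms (3/4)
11. 4668.874ms @ 47/4 + 99.338ms (1/4)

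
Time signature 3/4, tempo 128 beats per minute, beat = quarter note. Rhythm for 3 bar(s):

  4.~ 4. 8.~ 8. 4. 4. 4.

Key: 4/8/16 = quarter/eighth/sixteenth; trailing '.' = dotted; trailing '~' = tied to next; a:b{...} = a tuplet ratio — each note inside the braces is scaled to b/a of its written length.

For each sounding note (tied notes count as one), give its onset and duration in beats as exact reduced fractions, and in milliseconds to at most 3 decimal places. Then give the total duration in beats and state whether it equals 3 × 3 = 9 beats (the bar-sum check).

1) 0.0ms=0b +1406.25ms=3b
2) 1406.25ms=3b +703.125ms=3/2b
3) 2109.375ms=9/2b +703.125ms=3/2b
4) 2812.5ms=6b +703.125ms=3/2b
5) 3515.625ms=15/2b +703.125ms=3/2b
Σ=9b of 9 (128bpm 3/4) — PASS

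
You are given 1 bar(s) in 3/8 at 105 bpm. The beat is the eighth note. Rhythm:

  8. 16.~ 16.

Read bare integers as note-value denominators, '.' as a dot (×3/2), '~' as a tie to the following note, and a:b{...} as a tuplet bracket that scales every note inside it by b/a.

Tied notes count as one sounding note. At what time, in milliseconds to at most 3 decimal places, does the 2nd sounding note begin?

1. 0.0ms @ 0 + 857.143ms (3/2)
2. 857.143ms @ 3/2 + 857.143ms (3/2)

note 2 onset = 3/2b = 857.143ms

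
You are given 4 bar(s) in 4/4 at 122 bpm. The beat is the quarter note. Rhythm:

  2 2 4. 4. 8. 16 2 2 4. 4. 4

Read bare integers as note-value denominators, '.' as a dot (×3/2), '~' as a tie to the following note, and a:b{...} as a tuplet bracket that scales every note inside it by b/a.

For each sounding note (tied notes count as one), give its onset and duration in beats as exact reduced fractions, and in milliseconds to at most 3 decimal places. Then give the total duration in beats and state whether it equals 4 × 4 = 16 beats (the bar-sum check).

1) 0.0ms=0b +983.607ms=2b
2) 983.607ms=2b +983.607ms=2b
3) 1967.213ms=4b +737.705ms=3/2b
4) 2704.918ms=11/2b +737.705ms=3/2b
5) 3442.623ms=7b +368.852ms=3/4b
6) 3811.475ms=31/4b +122.951ms=1/4b
7) 3934.426ms=8b +983.607ms=2b
8) 4918.033ms=10b +983.607ms=2b
9) 5901.639ms=12b +737.705ms=3/2b
10) 6639.344ms=27/2b +737.705ms=3/2b
11) 7377.049ms=15b +491.803ms=1b
Σ=16b of 16 (122bpm 4/4) — PASS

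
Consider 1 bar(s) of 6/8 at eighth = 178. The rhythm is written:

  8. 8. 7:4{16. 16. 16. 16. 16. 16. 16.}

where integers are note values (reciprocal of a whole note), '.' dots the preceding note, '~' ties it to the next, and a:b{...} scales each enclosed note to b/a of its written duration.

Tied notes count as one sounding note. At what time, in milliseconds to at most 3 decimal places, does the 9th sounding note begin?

1. 0.0ms @ 0 + 505.618ms (3/2)
2. 505.618ms @ 3/2 + 505.618ms (3/2)
3. 1011.236ms @ 3 + 144.462ms (3/7)
4. 1155.698ms @ 24/7 + 144.462ms (3/7)
5. 1300.161ms @ 27/7 + 144.462ms (3/7)
6. 1444.623ms @ 30/7 + 144.462ms (3/7)
7. 1589.085ms @ 33/7 + 144.462ms (3/7)
8. 1733.547ms @ 36/7 + 144.462ms (3/7)
9. 1878.01ms @ 39/7 + 144.462ms (3/7)

note 9 onset = 39/7b = 1878.01ms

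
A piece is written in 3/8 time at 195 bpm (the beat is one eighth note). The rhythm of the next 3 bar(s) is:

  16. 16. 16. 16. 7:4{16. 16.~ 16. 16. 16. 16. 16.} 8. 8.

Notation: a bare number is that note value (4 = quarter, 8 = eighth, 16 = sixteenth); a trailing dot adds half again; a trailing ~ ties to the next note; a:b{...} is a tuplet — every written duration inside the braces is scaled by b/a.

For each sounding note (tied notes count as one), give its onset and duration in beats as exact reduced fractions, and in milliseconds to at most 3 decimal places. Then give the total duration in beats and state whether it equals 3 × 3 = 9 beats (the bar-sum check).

1) 0.0ms=0b +230.769ms=3/4b
2) 230.769ms=3/4b +230.769ms=3/4b
3) 461.538ms=3/2b +230.769ms=3/4b
4) 692.308ms=9/4b +230.769ms=3/4b
5) 923.077ms=3b +131.868ms=3/7b
6) 1054.945ms=24/7b +263.736ms=6/7b
7) 1318.681ms=30/7b +131.868ms=3/7b
8) 1450.549ms=33/7b +131.868ms=3/7b
9) 1582.418ms=36/7b +131.868ms=3/7b
10) 1714.286ms=39/7b +131.868ms=3/7b
11) 1846.154ms=6b +461.538ms=3/2b
12) 2307.692ms=15/2b +461.538ms=3/2b
Σ=9b of 9 (195bpm 3/8) — PASS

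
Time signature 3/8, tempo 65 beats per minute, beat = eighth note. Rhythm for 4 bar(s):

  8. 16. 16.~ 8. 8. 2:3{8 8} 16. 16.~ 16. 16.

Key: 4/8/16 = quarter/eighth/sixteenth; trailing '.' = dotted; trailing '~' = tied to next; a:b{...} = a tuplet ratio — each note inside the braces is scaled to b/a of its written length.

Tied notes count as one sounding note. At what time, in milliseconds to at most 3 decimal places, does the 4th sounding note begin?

1. 0.0ms @ 0 + 1384.615ms (3/2)
2. 1384.615ms @ 3/2 + 692.308ms (3/4)
3. 2076.923ms @ 9/4 + 2076.923ms (9/4)
4. 4153.846ms @ 9/2 + 1384.615ms (3/2)
5. 5538.462ms @ 6 + 1384.615ms (3/2)
6. 6923.077ms @ 15/2 + 1384.615ms (3/2)
7. 8307.692ms @ 9 + 692.308ms (3/4)
8. 9000.0ms @ 39/4 + 1384.615ms (3/2)
9. 10384.615ms @ 45/4 + 692.308ms (3/4)

note 4 onset = 9/2b = 4153.846ms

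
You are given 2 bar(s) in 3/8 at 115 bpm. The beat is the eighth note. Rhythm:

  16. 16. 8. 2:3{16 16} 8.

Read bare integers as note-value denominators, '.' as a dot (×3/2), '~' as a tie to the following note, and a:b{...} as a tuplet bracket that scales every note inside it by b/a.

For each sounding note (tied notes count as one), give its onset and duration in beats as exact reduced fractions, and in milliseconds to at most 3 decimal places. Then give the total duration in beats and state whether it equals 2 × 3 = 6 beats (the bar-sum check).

1) 0.0ms=0b +391.304ms=3/4b
2) 391.304ms=3/4b +391.304ms=3/4b
3) 782.609ms=3/2b +782.609ms=3/2b
4) 1565.217ms=3b +391.304ms=3/4b
5) 1956.522ms=15/4b +391.304ms=3/4b
6) 2347.826ms=9/2b +782.609ms=3/2b
Σ=6b of 6 (115bpm 3/8) — PASS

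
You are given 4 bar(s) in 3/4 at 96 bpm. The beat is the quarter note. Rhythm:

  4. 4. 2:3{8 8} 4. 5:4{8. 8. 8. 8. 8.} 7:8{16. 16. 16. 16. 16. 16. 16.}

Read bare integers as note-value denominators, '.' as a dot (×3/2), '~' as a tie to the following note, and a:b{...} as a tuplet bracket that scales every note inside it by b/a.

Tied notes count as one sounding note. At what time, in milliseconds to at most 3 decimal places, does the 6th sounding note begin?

1. 0.0ms @ 0 + 937.5ms (3/2)
2. 937.5ms @ 3/2 + 937.5ms (3/2)
3. 1875.0ms @ 3 + 468.75ms (3/4)
4. 2343.75ms @ 15/4 + 468.75ms (3/4)
5. 2812.5ms @ 9/2 + 937.5ms (3/2)
6. 3750.0ms @ 6 + 375.0ms (3/5)
7. 4125.0ms @ 33/5 + 375.0ms (3/5)
8. 4500.0ms @ 36/5 + 375.0ms (3/5)
9. 4875.0ms @ 39/5 + 375.0ms (3/5)
10. 5250.0ms @ 42/5 + 375.0ms (3/5)
11. 5625.0ms @ 9 + 267.857ms (3/7)
12. 5892.857ms @ 66/7 + 267.857ms (3/7)
13. 6160.714ms @ 69/7 + 267.857ms (3/7)
14. 6428.571ms @ 72/7 + 267.857ms (3/7)
15. 6696.429ms @ 75/7 + 267.857ms (3/7)
16. 6964.286ms @ 78/7 + 267.857ms (3/7)
17. 7232.143ms @ 81/7 + 267.857ms (3/7)

note 6 onset = 6b = 3750.0ms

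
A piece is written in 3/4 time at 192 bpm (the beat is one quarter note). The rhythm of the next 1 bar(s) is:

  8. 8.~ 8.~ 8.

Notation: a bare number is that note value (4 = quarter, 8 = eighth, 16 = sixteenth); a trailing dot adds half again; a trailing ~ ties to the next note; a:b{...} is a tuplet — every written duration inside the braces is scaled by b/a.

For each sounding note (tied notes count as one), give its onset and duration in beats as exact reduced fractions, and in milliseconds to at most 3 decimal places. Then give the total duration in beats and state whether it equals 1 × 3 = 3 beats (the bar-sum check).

1) 0.0ms=0b +234.375ms=3/4b
2) 234.375ms=3/4b +703.125ms=9/4b
Σ=3b of 3 (192bpm 3/4) — PASS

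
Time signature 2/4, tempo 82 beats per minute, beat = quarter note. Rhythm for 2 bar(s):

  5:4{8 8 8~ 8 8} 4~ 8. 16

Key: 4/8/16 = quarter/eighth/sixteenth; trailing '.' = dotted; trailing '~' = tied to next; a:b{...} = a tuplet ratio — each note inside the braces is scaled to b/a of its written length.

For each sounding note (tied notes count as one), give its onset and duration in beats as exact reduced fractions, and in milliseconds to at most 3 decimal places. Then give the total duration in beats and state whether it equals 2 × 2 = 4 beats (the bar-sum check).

1) 0.0ms=0b +292.683ms=2/5b
2) 292.683ms=2/5b +292.683ms=2/5b
3) 585.366ms=4/5b +585.366ms=4/5b
4) 1170.732ms=8/5b +292.683ms=2/5b
5) 1463.415ms=2b +1280.488ms=7/4b
6) 2743.902ms=15/4b +182.927ms=1/4b
Σ=4b of 4 (82bpm 2/4) — PASS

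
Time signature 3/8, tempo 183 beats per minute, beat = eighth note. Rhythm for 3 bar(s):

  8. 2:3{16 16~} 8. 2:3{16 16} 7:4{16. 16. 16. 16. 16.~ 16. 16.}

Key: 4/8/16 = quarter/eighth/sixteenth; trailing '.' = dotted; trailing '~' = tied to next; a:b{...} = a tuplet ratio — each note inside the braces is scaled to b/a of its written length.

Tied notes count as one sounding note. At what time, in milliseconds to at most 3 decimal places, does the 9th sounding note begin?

note 9 onset = 51/7b = 2388.759ms

1. 0.0ms @ 0 + 491.803ms (3/2)
2. 491.803ms @ 3/2 + 245.902ms (3/4)
3. 737.705ms @ 9/4 + 737.705ms (9/4)
4. 1475.41ms @ 9/2 + 245.902ms (3/4)
5. 1721.311ms @ 21/4 + 245.902ms (3/4)
6. 1967.213ms @ 6 + 140.515ms (3/7)
7. 2107.728ms @ 45/7 + 140.515ms (3/7)
8. 2248.244ms @ 48/7 + 140.515ms (3/7)
9. 2388.759ms @ 51/7 + 140.515ms (3/7)
10. 2529.274ms @ 54/7 + 281.03ms (6/7)
11. 2810.304ms @ 60/7 + 140.515ms (3/7)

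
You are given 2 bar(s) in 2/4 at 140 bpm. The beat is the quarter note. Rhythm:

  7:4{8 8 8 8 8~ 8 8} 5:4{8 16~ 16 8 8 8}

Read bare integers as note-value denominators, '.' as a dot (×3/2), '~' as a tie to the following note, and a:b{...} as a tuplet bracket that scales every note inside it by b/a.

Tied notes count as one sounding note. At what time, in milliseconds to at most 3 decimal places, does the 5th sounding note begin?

1. 0.0ms @ 0 + 122.449ms (2/7)
2. 122.449ms @ 2/7 + 122.449ms (2/7)
3. 244.898ms @ 4/7 + 122.449ms (2/7)
4. 367.347ms @ 6/7 + 122.449ms (2/7)
5. 489.796ms @ 8/7 + 244.898ms (4/7)
6. 734.694ms @ 12/7 + 122.449ms (2/7)
7. 857.143ms @ 2 + 171.429ms (2/5)
8. 1028.571ms @ 12/5 + 171.429ms (2/5)
9. 1200.0ms @ 14/5 + 171.429ms (2/5)
10. 1371.429ms @ 16/5 + 171.429ms (2/5)
11. 1542.857ms @ 18/5 + 171.429ms (2/5)

note 5 onset = 8/7b = 489.796ms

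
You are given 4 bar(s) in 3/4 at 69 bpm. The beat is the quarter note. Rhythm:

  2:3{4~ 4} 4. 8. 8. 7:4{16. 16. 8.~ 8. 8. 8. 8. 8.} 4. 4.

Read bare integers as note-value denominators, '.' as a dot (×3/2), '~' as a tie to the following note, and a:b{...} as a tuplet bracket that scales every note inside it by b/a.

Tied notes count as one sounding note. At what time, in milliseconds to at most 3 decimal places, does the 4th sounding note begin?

note 4 onset = 21/4b = 4565.217ms

1. 0.0ms @ 0 + 2608.696ms (3)
2. 2608.696ms @ 3 + 1304.348ms (3/2)
3. 3913.043ms @ 9/2 + 652.174ms (3/4)
4. 4565.217ms @ 21/4 + 652.174ms (3/4)
5. 5217.391ms @ 6 + 186.335ms (3/14)
6. 5403.727ms @ 87/14 + 186.335ms (3/14)
7. 5590.062ms @ 45/7 + 745.342ms (6/7)
8. 6335.404ms @ 51/7 + 372.671ms (3/7)
9. 6708.075ms @ 54/7 + 372.671ms (3/7)
10. 7080.745ms @ 57/7 + 372.671ms (3/7)
11. 7453.416ms @ 60/7 + 372.671ms (3/7)
12. 7826.087ms @ 9 + 1304.348ms (3/2)
13. 9130.435ms @ 21/2 + 1304.348ms (3/2)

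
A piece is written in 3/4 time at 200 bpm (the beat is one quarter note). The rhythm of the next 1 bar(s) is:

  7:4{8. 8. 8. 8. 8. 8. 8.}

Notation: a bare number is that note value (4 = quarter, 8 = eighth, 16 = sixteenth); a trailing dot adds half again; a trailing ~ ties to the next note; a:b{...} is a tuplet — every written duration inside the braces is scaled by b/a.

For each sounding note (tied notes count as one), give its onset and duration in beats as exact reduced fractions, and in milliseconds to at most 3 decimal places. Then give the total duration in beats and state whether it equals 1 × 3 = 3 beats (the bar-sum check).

1) 0.0ms=0b +128.571ms=3/7b
2) 128.571ms=3/7b +128.571ms=3/7b
3) 257.143ms=6/7b +128.571ms=3/7b
4) 385.714ms=9/7b +128.571ms=3/7b
5) 514.286ms=12/7b +128.571ms=3/7b
6) 642.857ms=15/7b +128.571ms=3/7b
7) 771.429ms=18/7b +128.571ms=3/7b
Σ=3b of 3 (200bpm 3/4) — PASS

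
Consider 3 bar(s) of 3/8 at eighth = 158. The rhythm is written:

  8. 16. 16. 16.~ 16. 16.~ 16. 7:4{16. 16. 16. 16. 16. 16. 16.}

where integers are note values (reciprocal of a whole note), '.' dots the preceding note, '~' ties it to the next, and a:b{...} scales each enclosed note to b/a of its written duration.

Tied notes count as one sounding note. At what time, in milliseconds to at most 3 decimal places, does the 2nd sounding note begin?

1. 0.0ms @ 0 + 569.62ms (3/2)
2. 569.62ms @ 3/2 + 284.81ms (3/4)
3. 854.43ms @ 9/4 + 284.81ms (3/4)
4. 1139.241ms @ 3 + 569.62ms (3/2)
5. 1708.861ms @ 9/2 + 569.62ms (3/2)
6. 2278.481ms @ 6 + 162.749ms (3/7)
7. 2441.23ms @ 45/7 + 162.749ms (3/7)
8. 2603.978ms @ 48/7 + 162.749ms (3/7)
9. 2766.727ms @ 51/7 + 162.749ms (3/7)
10. 2929.476ms @ 54/7 + 162.749ms (3/7)
11. 3092.224ms @ 57/7 + 162.749ms (3/7)
12. 3254.973ms @ 60/7 + 162.749ms (3/7)

note 2 onset = 3/2b = 569.62ms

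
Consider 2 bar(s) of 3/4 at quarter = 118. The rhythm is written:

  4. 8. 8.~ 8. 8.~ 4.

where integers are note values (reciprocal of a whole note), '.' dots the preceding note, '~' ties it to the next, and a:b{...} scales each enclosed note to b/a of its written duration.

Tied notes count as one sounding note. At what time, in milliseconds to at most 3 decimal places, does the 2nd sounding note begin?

note 2 onset = 3/2b = 762.712ms

1. 0.0ms @ 0 + 762.712ms (3/2)
2. 762.712ms @ 3/2 + 381.356ms (3/4)
3. 1144.068ms @ 9/4 + 762.712ms (3/2)
4. 1906.78ms @ 15/4 + 1144.068ms (9/4)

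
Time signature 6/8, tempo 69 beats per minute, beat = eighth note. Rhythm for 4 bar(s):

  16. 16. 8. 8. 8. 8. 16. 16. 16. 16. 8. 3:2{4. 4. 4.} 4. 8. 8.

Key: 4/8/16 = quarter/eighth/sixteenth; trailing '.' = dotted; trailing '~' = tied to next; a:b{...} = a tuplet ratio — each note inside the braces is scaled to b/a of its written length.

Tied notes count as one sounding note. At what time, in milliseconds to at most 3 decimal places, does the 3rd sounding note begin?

1. 0.0ms @ 0 + 652.174ms (3/4)
2. 652.174ms @ 3/4 + 652.174ms (3/4)
3. 1304.348ms @ 3/2 + 1304.348ms (3/2)
4. 2608.696ms @ 3 + 1304.348ms (3/2)
5. 3913.043ms @ 9/2 + 1304.348ms (3/2)
6. 5217.391ms @ 6 + 1304.348ms (3/2)
7. 6521.739ms @ 15/2 + 652.174ms (3/4)
8. 7173.913ms @ 33/4 + 652.174ms (3/4)
9. 7826.087ms @ 9 + 652.174ms (3/4)
10. 8478.261ms @ 39/4 + 652.174ms (3/4)
11. 9130.435ms @ 21/2 + 1304.348ms (3/2)
12. 10434.783ms @ 12 + 1739.13ms (2)
13. 12173.913ms @ 14 + 1739.13ms (2)
14. 13913.043ms @ 16 + 1739.13ms (2)
15. 15652.174ms @ 18 + 2608.696ms (3)
16. 18260.87ms @ 21 + 1304.348ms (3/2)
17. 19565.217ms @ 45/2 + 1304.348ms (3/2)

note 3 onset = 3/2b = 1304.348ms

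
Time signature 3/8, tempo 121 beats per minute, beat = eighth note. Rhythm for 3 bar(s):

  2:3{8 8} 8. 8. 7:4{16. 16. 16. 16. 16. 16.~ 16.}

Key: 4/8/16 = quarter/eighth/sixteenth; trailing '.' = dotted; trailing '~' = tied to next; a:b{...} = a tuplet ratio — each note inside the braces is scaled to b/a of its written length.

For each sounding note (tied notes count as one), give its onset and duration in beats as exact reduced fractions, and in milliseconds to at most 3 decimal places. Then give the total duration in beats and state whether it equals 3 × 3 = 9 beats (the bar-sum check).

1) 0.0ms=0b +743.802ms=3/2b
2) 743.802ms=3/2b +743.802ms=3/2b
3) 1487.603ms=3b +743.802ms=3/2b
4) 2231.405ms=9/2b +743.802ms=3/2b
5) 2975.207ms=6b +212.515ms=3/7b
6) 3187.721ms=45/7b +212.515ms=3/7b
7) 3400.236ms=48/7b +212.515ms=3/7b
8) 3612.751ms=51/7b +212.515ms=3/7b
9) 3825.266ms=54/7b +212.515ms=3/7b
10) 4037.78ms=57/7b +425.03ms=6/7b
Σ=9b of 9 (121bpm 3/8) — PASS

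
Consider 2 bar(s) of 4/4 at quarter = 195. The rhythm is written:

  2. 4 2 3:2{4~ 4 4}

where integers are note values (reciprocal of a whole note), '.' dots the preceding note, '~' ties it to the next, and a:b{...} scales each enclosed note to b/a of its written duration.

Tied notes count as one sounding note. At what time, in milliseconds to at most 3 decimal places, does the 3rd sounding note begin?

1. 0.0ms @ 0 + 923.077ms (3)
2. 923.077ms @ 3 + 307.692ms (1)
3. 1230.769ms @ 4 + 615.385ms (2)
4. 1846.154ms @ 6 + 410.256ms (4/3)
5. 2256.41ms @ 22/3 + 205.128ms (2/3)

note 3 onset = 4b = 1230.769ms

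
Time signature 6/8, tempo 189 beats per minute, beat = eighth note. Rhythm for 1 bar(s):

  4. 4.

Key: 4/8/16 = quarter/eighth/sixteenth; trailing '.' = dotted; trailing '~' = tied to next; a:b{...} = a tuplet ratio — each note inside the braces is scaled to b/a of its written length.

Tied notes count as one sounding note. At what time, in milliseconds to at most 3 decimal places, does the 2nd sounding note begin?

1. 0.0ms @ 0 + 952.381ms (3)
2. 952.381ms @ 3 + 952.381ms (3)

note 2 onset = 3b = 952.381ms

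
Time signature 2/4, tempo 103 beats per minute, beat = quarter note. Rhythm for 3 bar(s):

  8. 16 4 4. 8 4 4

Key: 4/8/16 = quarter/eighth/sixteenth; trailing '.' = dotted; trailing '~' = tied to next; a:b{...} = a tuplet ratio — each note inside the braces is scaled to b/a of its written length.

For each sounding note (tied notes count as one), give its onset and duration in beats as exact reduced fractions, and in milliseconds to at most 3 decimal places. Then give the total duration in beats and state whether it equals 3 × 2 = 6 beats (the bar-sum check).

1) 0.0ms=0b +436.893ms=3/4b
2) 436.893ms=3/4b +145.631ms=1/4b
3) 582.524ms=1b +582.524ms=1b
4) 1165.049ms=2b +873.786ms=3/2b
5) 2038.835ms=7/2b +291.262ms=1/2b
6) 2330.097ms=4b +582.524ms=1b
7) 2912.621ms=5b +582.524ms=1b
Σ=6b of 6 (103bpm 2/4) — PASS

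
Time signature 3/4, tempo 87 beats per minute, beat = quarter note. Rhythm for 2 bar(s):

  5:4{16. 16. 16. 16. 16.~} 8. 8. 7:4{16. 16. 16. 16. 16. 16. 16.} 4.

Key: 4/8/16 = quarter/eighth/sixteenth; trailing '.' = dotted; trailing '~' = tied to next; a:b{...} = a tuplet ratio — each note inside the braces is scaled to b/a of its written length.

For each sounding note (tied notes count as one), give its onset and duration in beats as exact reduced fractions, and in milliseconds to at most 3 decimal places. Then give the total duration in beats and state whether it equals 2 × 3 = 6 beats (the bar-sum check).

1) 0.0ms=0b +206.897ms=3/10b
2) 206.897ms=3/10b +206.897ms=3/10b
3) 413.793ms=3/5b +206.897ms=3/10b
4) 620.69ms=9/10b +206.897ms=3/10b
5) 827.586ms=6/5b +724.138ms=21/20b
6) 1551.724ms=9/4b +517.241ms=3/4b
7) 2068.966ms=3b +147.783ms=3/14b
8) 2216.749ms=45/14b +147.783ms=3/14b
9) 2364.532ms=24/7b +147.783ms=3/14b
10) 2512.315ms=51/14b +147.783ms=3/14b
11) 2660.099ms=27/7b +147.783ms=3/14b
12) 2807.882ms=57/14b +147.783ms=3/14b
13) 2955.665ms=30/7b +147.783ms=3/14b
14) 3103.448ms=9/2b +1034.483ms=3/2b
Σ=6b of 6 (87bpm 3/4) — PASS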